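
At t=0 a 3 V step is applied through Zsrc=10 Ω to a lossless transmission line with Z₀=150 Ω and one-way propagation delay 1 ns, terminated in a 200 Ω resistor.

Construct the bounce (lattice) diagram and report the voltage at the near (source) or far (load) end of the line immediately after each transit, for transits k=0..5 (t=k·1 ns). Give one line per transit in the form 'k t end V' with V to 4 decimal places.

Γ_L=0.142857, Γ_S=-0.875000; launch V₁=3·150/160=2.812500
k=0 src: V=2.8125
k=1 load: inc=2.812500, refl=2.812500·0.142857=0.4018; V=0.000000+2.812500+0.401786=3.2143
k=2 src: inc=0.401786, refl=0.401786·-0.875000=-0.3516; V=2.812500+0.401786+-0.351562=2.8627
k=3 load: inc=-0.351562, refl=-0.351562·0.142857=-0.0502; V=3.214286+-0.351562+-0.050223=2.8125
k=4 src: inc=-0.050223, refl=-0.050223·-0.875000=0.0439; V=2.862723+-0.050223+0.043945=2.8564
k=5 load: inc=0.043945, refl=0.043945·0.142857=0.0063; V=2.812500+0.043945+0.006278=2.8627

0 0 source 2.8125
1 1 load 3.2143
2 2 source 2.8627
3 3 load 2.8125
4 4 source 2.8564
5 5 load 2.8627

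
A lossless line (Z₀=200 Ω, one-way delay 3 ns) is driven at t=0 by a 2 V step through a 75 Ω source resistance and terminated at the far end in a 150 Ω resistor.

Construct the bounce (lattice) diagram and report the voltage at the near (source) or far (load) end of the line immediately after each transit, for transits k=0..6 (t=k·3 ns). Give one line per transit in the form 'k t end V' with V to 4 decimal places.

Γ_L=-0.142857, Γ_S=-0.454545; launch V₁=2·200/275=1.454545
k=0 src: V=1.4545
k=1 load: inc=1.454545, refl=1.454545·-0.142857=-0.2078; V=0.000000+1.454545+-0.207792=1.2468
k=2 src: inc=-0.207792, refl=-0.207792·-0.454545=0.0945; V=1.454545+-0.207792+0.094451=1.3412
k=3 load: inc=0.094451, refl=0.094451·-0.142857=-0.0135; V=1.246753+0.094451+-0.013493=1.3277
k=4 src: inc=-0.013493, refl=-0.013493·-0.454545=0.0061; V=1.341204+-0.013493+0.006133=1.3338
k=5 load: inc=0.006133, refl=0.006133·-0.142857=-0.0009; V=1.327711+0.006133+-0.000876=1.3330
k=6 src: inc=-0.000876, refl=-0.000876·-0.454545=0.0004; V=1.333844+-0.000876+0.000398=1.3334

0 0 source 1.4545
1 3 load 1.2468
2 6 source 1.3412
3 9 load 1.3277
4 12 source 1.3338
5 15 load 1.3330
6 18 source 1.3334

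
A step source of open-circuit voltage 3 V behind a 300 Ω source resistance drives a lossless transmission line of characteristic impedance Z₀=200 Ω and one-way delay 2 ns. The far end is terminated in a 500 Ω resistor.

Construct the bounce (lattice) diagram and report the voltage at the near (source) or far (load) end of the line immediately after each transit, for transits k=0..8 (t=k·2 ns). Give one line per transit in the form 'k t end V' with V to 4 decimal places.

Γ_L=0.428571, Γ_S=0.200000; launch V₁=3·200/500=1.200000
k=0 src: V=1.2000
k=1 load: inc=1.200000, refl=1.200000·0.428571=0.5143; V=0.000000+1.200000+0.514286=1.7143
k=2 src: inc=0.514286, refl=0.514286·0.200000=0.1029; V=1.200000+0.514286+0.102857=1.8171
k=3 load: inc=0.102857, refl=0.102857·0.428571=0.0441; V=1.714286+0.102857+0.044082=1.8612
k=4 src: inc=0.044082, refl=0.044082·0.200000=0.0088; V=1.817143+0.044082+0.008816=1.8700
k=5 load: inc=0.008816, refl=0.008816·0.428571=0.0038; V=1.861224+0.008816+0.003778=1.8738
k=6 src: inc=0.003778, refl=0.003778·0.200000=0.0008; V=1.870041+0.003778+0.000756=1.8746
k=7 load: inc=0.000756, refl=0.000756·0.428571=0.0003; V=1.873819+0.000756+0.000324=1.8749
k=8 src: inc=0.000324, refl=0.000324·0.200000=0.0001; V=1.874575+0.000324+0.000065=1.8750

0 0 source 1.2000
1 2 load 1.7143
2 4 source 1.8171
3 6 load 1.8612
4 8 source 1.8700
5 10 load 1.8738
6 12 source 1.8746
7 14 load 1.8749
8 16 source 1.8750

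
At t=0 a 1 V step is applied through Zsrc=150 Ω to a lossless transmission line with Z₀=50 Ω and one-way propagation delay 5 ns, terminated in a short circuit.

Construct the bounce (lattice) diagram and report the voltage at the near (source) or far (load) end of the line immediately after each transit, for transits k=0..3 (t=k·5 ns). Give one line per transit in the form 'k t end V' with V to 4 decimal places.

0 0 source 0.2500
1 5 load 0.0000
2 10 source -0.1250
3 15 load 0.0000

Γ_L=-1.000000, Γ_S=0.500000; launch V₁=1·50/200=0.250000
k=0 src: V=0.2500
k=1 load: inc=0.250000, refl=0.250000·-1.000000=-0.2500; V=0.000000+0.250000+-0.250000=0.0000
k=2 src: inc=-0.250000, refl=-0.250000·0.500000=-0.1250; V=0.250000+-0.250000+-0.125000=-0.1250
k=3 load: inc=-0.125000, refl=-0.125000·-1.000000=0.1250; V=0.000000+-0.125000+0.125000=0.0000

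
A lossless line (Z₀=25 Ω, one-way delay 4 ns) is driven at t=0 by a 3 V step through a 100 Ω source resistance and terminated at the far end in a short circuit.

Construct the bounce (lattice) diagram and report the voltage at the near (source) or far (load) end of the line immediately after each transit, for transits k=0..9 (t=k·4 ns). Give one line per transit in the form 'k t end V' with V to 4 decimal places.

Γ_L=-1.000000, Γ_S=0.600000; launch V₁=3·25/125=0.600000
k=0 src: V=0.6000
k=1 load: inc=0.600000, refl=0.600000·-1.000000=-0.6000; V=0.000000+0.600000+-0.600000=0.0000
k=2 src: inc=-0.600000, refl=-0.600000·0.600000=-0.3600; V=0.600000+-0.600000+-0.360000=-0.3600
k=3 load: inc=-0.360000, refl=-0.360000·-1.000000=0.3600; V=0.000000+-0.360000+0.360000=0.0000
k=4 src: inc=0.360000, refl=0.360000·0.600000=0.2160; V=-0.360000+0.360000+0.216000=0.2160
k=5 load: inc=0.216000, refl=0.216000·-1.000000=-0.2160; V=0.000000+0.216000+-0.216000=0.0000
k=6 src: inc=-0.216000, refl=-0.216000·0.600000=-0.1296; V=0.216000+-0.216000+-0.129600=-0.1296
k=7 load: inc=-0.129600, refl=-0.129600·-1.000000=0.1296; V=0.000000+-0.129600+0.129600=0.0000
k=8 src: inc=0.129600, refl=0.129600·0.600000=0.0778; V=-0.129600+0.129600+0.077760=0.0778
k=9 load: inc=0.077760, refl=0.077760·-1.000000=-0.0778; V=0.000000+0.077760+-0.077760=0.0000

0 0 source 0.6000
1 4 load 0.0000
2 8 source -0.3600
3 12 load 0.0000
4 16 source 0.2160
5 20 load 0.0000
6 24 source -0.1296
7 28 load 0.0000
8 32 source 0.0778
9 36 load 0.0000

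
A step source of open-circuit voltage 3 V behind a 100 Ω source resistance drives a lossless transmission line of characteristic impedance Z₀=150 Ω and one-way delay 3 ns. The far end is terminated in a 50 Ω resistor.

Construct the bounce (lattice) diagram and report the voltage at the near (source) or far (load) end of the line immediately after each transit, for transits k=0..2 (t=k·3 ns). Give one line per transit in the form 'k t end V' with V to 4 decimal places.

0 0 source 1.8000
1 3 load 0.9000
2 6 source 1.0800

Γ_L=-0.500000, Γ_S=-0.200000; launch V₁=3·150/250=1.800000
k=0 src: V=1.8000
k=1 load: inc=1.800000, refl=1.800000·-0.500000=-0.9000; V=0.000000+1.800000+-0.900000=0.9000
k=2 src: inc=-0.900000, refl=-0.900000·-0.200000=0.1800; V=1.800000+-0.900000+0.180000=1.0800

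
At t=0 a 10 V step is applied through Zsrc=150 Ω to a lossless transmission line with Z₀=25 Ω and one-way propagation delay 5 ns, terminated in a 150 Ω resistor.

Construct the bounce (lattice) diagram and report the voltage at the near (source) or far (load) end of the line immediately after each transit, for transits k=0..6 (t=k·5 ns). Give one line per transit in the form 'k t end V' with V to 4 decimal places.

Γ_L=0.714286, Γ_S=0.714286; launch V₁=10·25/175=1.428571
k=0 src: V=1.4286
k=1 load: inc=1.428571, refl=1.428571·0.714286=1.0204; V=0.000000+1.428571+1.020408=2.4490
k=2 src: inc=1.020408, refl=1.020408·0.714286=0.7289; V=1.428571+1.020408+0.728863=3.1778
k=3 load: inc=0.728863, refl=0.728863·0.714286=0.5206; V=2.448980+0.728863+0.520616=3.6985
k=4 src: inc=0.520616, refl=0.520616·0.714286=0.3719; V=3.177843+0.520616+0.371869=4.0703
k=5 load: inc=0.371869, refl=0.371869·0.714286=0.2656; V=3.698459+0.371869+0.265621=4.3359
k=6 src: inc=0.265621, refl=0.265621·0.714286=0.1897; V=4.070328+0.265621+0.189729=4.5257

0 0 source 1.4286
1 5 load 2.4490
2 10 source 3.1778
3 15 load 3.6985
4 20 source 4.0703
5 25 load 4.3359
6 30 source 4.5257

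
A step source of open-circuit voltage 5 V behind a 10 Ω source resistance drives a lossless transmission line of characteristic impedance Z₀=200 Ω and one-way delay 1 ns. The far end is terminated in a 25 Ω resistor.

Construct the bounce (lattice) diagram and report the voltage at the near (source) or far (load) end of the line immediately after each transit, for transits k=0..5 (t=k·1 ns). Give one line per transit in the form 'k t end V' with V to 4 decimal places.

0 0 source 4.7619
1 1 load 1.0582
2 2 source 4.4092
3 3 load 1.8029
4 4 source 4.1610
5 5 load 2.3269

Γ_L=-0.777778, Γ_S=-0.904762; launch V₁=5·200/210=4.761905
k=0 src: V=4.7619
k=1 load: inc=4.761905, refl=4.761905·-0.777778=-3.7037; V=0.000000+4.761905+-3.703704=1.0582
k=2 src: inc=-3.703704, refl=-3.703704·-0.904762=3.3510; V=4.761905+-3.703704+3.350970=4.4092
k=3 load: inc=3.350970, refl=3.350970·-0.777778=-2.6063; V=1.058201+3.350970+-2.606310=1.8029
k=4 src: inc=-2.606310, refl=-2.606310·-0.904762=2.3581; V=4.409171+-2.606310+2.358090=4.1610
k=5 load: inc=2.358090, refl=2.358090·-0.777778=-1.8341; V=1.802861+2.358090+-1.834070=2.3269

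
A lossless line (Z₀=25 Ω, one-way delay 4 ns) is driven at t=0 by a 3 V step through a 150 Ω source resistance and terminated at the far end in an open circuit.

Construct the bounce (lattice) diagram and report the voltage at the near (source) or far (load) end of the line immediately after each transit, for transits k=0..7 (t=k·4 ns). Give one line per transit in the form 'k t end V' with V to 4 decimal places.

0 0 source 0.4286
1 4 load 0.8571
2 8 source 1.1633
3 12 load 1.4694
4 16 source 1.6880
5 20 load 1.9067
6 24 source 2.0629
7 28 load 2.2191

Γ_L=1.000000, Γ_S=0.714286; launch V₁=3·25/175=0.428571
k=0 src: V=0.4286
k=1 load: inc=0.428571, refl=0.428571·1.000000=0.4286; V=0.000000+0.428571+0.428571=0.8571
k=2 src: inc=0.428571, refl=0.428571·0.714286=0.3061; V=0.428571+0.428571+0.306122=1.1633
k=3 load: inc=0.306122, refl=0.306122·1.000000=0.3061; V=0.857143+0.306122+0.306122=1.4694
k=4 src: inc=0.306122, refl=0.306122·0.714286=0.2187; V=1.163265+0.306122+0.218659=1.6880
k=5 load: inc=0.218659, refl=0.218659·1.000000=0.2187; V=1.469388+0.218659+0.218659=1.9067
k=6 src: inc=0.218659, refl=0.218659·0.714286=0.1562; V=1.688047+0.218659+0.156185=2.0629
k=7 load: inc=0.156185, refl=0.156185·1.000000=0.1562; V=1.906706+0.156185+0.156185=2.2191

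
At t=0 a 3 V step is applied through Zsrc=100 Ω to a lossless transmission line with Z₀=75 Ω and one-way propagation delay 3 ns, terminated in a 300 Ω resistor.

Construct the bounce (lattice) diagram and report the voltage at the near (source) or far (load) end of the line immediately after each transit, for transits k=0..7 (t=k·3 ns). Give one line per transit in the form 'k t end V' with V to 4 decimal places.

Γ_L=0.600000, Γ_S=0.142857; launch V₁=3·75/175=1.285714
k=0 src: V=1.2857
k=1 load: inc=1.285714, refl=1.285714·0.600000=0.7714; V=0.000000+1.285714+0.771429=2.0571
k=2 src: inc=0.771429, refl=0.771429·0.142857=0.1102; V=1.285714+0.771429+0.110204=2.1673
k=3 load: inc=0.110204, refl=0.110204·0.600000=0.0661; V=2.057143+0.110204+0.066122=2.2335
k=4 src: inc=0.066122, refl=0.066122·0.142857=0.0094; V=2.167347+0.066122+0.009446=2.2429
k=5 load: inc=0.009446, refl=0.009446·0.600000=0.0057; V=2.233469+0.009446+0.005668=2.2486
k=6 src: inc=0.005668, refl=0.005668·0.142857=0.0008; V=2.242915+0.005668+0.000810=2.2494
k=7 load: inc=0.000810, refl=0.000810·0.600000=0.0005; V=2.248583+0.000810+0.000486=2.2499

0 0 source 1.2857
1 3 load 2.0571
2 6 source 2.1673
3 9 load 2.2335
4 12 source 2.2429
5 15 load 2.2486
6 18 source 2.2494
7 21 load 2.2499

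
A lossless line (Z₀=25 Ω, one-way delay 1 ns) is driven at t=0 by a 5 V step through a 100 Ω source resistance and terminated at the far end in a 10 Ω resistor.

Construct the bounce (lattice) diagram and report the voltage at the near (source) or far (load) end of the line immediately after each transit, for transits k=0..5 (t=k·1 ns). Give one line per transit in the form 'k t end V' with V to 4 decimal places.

Γ_L=-0.428571, Γ_S=0.600000; launch V₁=5·25/125=1.000000
k=0 src: V=1.0000
k=1 load: inc=1.000000, refl=1.000000·-0.428571=-0.4286; V=0.000000+1.000000+-0.428571=0.5714
k=2 src: inc=-0.428571, refl=-0.428571·0.600000=-0.2571; V=1.000000+-0.428571+-0.257143=0.3143
k=3 load: inc=-0.257143, refl=-0.257143·-0.428571=0.1102; V=0.571429+-0.257143+0.110204=0.4245
k=4 src: inc=0.110204, refl=0.110204·0.600000=0.0661; V=0.314286+0.110204+0.066122=0.4906
k=5 load: inc=0.066122, refl=0.066122·-0.428571=-0.0283; V=0.424490+0.066122+-0.028338=0.4623

0 0 source 1.0000
1 1 load 0.5714
2 2 source 0.3143
3 3 load 0.4245
4 4 source 0.4906
5 5 load 0.4623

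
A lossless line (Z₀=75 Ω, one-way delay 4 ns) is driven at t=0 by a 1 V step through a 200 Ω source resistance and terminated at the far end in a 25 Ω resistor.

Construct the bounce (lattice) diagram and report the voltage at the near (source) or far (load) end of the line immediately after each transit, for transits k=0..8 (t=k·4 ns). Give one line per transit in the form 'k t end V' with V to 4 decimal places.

0 0 source 0.2727
1 4 load 0.1364
2 8 source 0.0744
3 12 load 0.1054
4 16 source 0.1195
5 20 load 0.1124
6 24 source 0.1092
7 28 load 0.1108
8 32 source 0.1115

Γ_L=-0.500000, Γ_S=0.454545; launch V₁=1·75/275=0.272727
k=0 src: V=0.2727
k=1 load: inc=0.272727, refl=0.272727·-0.500000=-0.1364; V=0.000000+0.272727+-0.136364=0.1364
k=2 src: inc=-0.136364, refl=-0.136364·0.454545=-0.0620; V=0.272727+-0.136364+-0.061983=0.0744
k=3 load: inc=-0.061983, refl=-0.061983·-0.500000=0.0310; V=0.136364+-0.061983+0.030992=0.1054
k=4 src: inc=0.030992, refl=0.030992·0.454545=0.0141; V=0.074380+0.030992+0.014087=0.1195
k=5 load: inc=0.014087, refl=0.014087·-0.500000=-0.0070; V=0.105372+0.014087+-0.007044=0.1124
k=6 src: inc=-0.007044, refl=-0.007044·0.454545=-0.0032; V=0.119459+-0.007044+-0.003202=0.1092
k=7 load: inc=-0.003202, refl=-0.003202·-0.500000=0.0016; V=0.112415+-0.003202+0.001601=0.1108
k=8 src: inc=0.001601, refl=0.001601·0.454545=0.0007; V=0.109214+0.001601+0.000728=0.1115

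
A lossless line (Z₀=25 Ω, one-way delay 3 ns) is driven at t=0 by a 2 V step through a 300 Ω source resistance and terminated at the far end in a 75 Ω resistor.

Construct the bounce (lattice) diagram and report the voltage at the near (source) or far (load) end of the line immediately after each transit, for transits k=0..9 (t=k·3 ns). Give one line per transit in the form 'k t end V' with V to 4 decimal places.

0 0 source 0.1538
1 3 load 0.2308
2 6 source 0.2959
3 9 load 0.3284
4 12 source 0.3559
5 15 load 0.3697
6 18 source 0.3814
7 21 load 0.3872
8 24 source 0.3921
9 27 load 0.3946

Γ_L=0.500000, Γ_S=0.846154; launch V₁=2·25/325=0.153846
k=0 src: V=0.1538
k=1 load: inc=0.153846, refl=0.153846·0.500000=0.0769; V=0.000000+0.153846+0.076923=0.2308
k=2 src: inc=0.076923, refl=0.076923·0.846154=0.0651; V=0.153846+0.076923+0.065089=0.2959
k=3 load: inc=0.065089, refl=0.065089·0.500000=0.0325; V=0.230769+0.065089+0.032544=0.3284
k=4 src: inc=0.032544, refl=0.032544·0.846154=0.0275; V=0.295858+0.032544+0.027538=0.3559
k=5 load: inc=0.027538, refl=0.027538·0.500000=0.0138; V=0.328402+0.027538+0.013769=0.3697
k=6 src: inc=0.013769, refl=0.013769·0.846154=0.0117; V=0.355940+0.013769+0.011651=0.3814
k=7 load: inc=0.011651, refl=0.011651·0.500000=0.0058; V=0.369709+0.011651+0.005825=0.3872
k=8 src: inc=0.005825, refl=0.005825·0.846154=0.0049; V=0.381359+0.005825+0.004929=0.3921
k=9 load: inc=0.004929, refl=0.004929·0.500000=0.0025; V=0.387184+0.004929+0.002465=0.3946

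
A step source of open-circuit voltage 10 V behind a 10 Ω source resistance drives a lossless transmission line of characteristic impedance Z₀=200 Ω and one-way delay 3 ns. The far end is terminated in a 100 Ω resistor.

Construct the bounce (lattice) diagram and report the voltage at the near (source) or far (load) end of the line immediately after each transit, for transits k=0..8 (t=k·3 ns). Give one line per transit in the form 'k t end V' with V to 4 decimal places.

Γ_L=-0.333333, Γ_S=-0.904762; launch V₁=10·200/210=9.523810
k=0 src: V=9.5238
k=1 load: inc=9.523810, refl=9.523810·-0.333333=-3.1746; V=0.000000+9.523810+-3.174603=6.3492
k=2 src: inc=-3.174603, refl=-3.174603·-0.904762=2.8723; V=9.523810+-3.174603+2.872260=9.2215
k=3 load: inc=2.872260, refl=2.872260·-0.333333=-0.9574; V=6.349206+2.872260+-0.957420=8.2640
k=4 src: inc=-0.957420, refl=-0.957420·-0.904762=0.8662; V=9.221466+-0.957420+0.866237=9.1303
k=5 load: inc=0.866237, refl=0.866237·-0.333333=-0.2887; V=8.264046+0.866237+-0.288746=8.8415
k=6 src: inc=-0.288746, refl=-0.288746·-0.904762=0.2612; V=9.130284+-0.288746+0.261246=9.1028
k=7 load: inc=0.261246, refl=0.261246·-0.333333=-0.0871; V=8.841538+0.261246+-0.087082=9.0157
k=8 src: inc=-0.087082, refl=-0.087082·-0.904762=0.0788; V=9.102784+-0.087082+0.078789=9.0945

0 0 source 9.5238
1 3 load 6.3492
2 6 source 9.2215
3 9 load 8.2640
4 12 source 9.1303
5 15 load 8.8415
6 18 source 9.1028
7 21 load 9.0157
8 24 source 9.0945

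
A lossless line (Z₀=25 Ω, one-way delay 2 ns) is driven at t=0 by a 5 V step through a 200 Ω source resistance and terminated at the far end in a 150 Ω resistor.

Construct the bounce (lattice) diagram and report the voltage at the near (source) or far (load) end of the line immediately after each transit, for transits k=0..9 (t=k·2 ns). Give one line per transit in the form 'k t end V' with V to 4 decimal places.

0 0 source 0.5556
1 2 load 0.9524
2 4 source 1.2610
3 6 load 1.4815
4 8 source 1.6529
5 10 load 1.7754
6 12 source 1.8707
7 14 load 1.9387
8 16 source 1.9917
9 18 load 2.0295

Γ_L=0.714286, Γ_S=0.777778; launch V₁=5·25/225=0.555556
k=0 src: V=0.5556
k=1 load: inc=0.555556, refl=0.555556·0.714286=0.3968; V=0.000000+0.555556+0.396825=0.9524
k=2 src: inc=0.396825, refl=0.396825·0.777778=0.3086; V=0.555556+0.396825+0.308642=1.2610
k=3 load: inc=0.308642, refl=0.308642·0.714286=0.2205; V=0.952381+0.308642+0.220459=1.4815
k=4 src: inc=0.220459, refl=0.220459·0.777778=0.1715; V=1.261023+0.220459+0.171468=1.6529
k=5 load: inc=0.171468, refl=0.171468·0.714286=0.1225; V=1.481481+0.171468+0.122477=1.7754
k=6 src: inc=0.122477, refl=0.122477·0.777778=0.0953; V=1.652949+0.122477+0.095260=1.8707
k=7 load: inc=0.095260, refl=0.095260·0.714286=0.0680; V=1.775426+0.095260+0.068043=1.9387
k=8 src: inc=0.068043, refl=0.068043·0.777778=0.0529; V=1.870686+0.068043+0.052922=1.9917
k=9 load: inc=0.052922, refl=0.052922·0.714286=0.0378; V=1.938729+0.052922+0.037802=2.0295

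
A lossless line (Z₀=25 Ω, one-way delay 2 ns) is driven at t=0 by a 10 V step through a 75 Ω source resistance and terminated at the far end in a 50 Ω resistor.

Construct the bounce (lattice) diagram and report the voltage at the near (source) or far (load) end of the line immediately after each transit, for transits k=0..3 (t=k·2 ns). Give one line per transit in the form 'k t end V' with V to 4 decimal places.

Γ_L=0.333333, Γ_S=0.500000; launch V₁=10·25/100=2.500000
k=0 src: V=2.5000
k=1 load: inc=2.500000, refl=2.500000·0.333333=0.8333; V=0.000000+2.500000+0.833333=3.3333
k=2 src: inc=0.833333, refl=0.833333·0.500000=0.4167; V=2.500000+0.833333+0.416667=3.7500
k=3 load: inc=0.416667, refl=0.416667·0.333333=0.1389; V=3.333333+0.416667+0.138889=3.8889

0 0 source 2.5000
1 2 load 3.3333
2 4 source 3.7500
3 6 load 3.8889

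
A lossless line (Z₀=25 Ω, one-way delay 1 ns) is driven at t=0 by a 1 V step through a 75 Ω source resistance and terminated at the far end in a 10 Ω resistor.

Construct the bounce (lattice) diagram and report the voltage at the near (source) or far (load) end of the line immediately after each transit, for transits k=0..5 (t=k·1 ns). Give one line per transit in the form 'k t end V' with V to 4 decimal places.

0 0 source 0.2500
1 1 load 0.1429
2 2 source 0.0893
3 3 load 0.1122
4 4 source 0.1237
5 5 load 0.1188

Γ_L=-0.428571, Γ_S=0.500000; launch V₁=1·25/100=0.250000
k=0 src: V=0.2500
k=1 load: inc=0.250000, refl=0.250000·-0.428571=-0.1071; V=0.000000+0.250000+-0.107143=0.1429
k=2 src: inc=-0.107143, refl=-0.107143·0.500000=-0.0536; V=0.250000+-0.107143+-0.053571=0.0893
k=3 load: inc=-0.053571, refl=-0.053571·-0.428571=0.0230; V=0.142857+-0.053571+0.022959=0.1122
k=4 src: inc=0.022959, refl=0.022959·0.500000=0.0115; V=0.089286+0.022959+0.011480=0.1237
k=5 load: inc=0.011480, refl=0.011480·-0.428571=-0.0049; V=0.112245+0.011480+-0.004920=0.1188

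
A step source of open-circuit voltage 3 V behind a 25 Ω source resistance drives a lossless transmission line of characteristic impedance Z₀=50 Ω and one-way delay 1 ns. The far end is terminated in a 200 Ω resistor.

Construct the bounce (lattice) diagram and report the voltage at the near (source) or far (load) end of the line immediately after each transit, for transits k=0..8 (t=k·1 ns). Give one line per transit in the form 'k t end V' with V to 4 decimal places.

0 0 source 2.0000
1 1 load 3.2000
2 2 source 2.8000
3 3 load 2.5600
4 4 source 2.6400
5 5 load 2.6880
6 6 source 2.6720
7 7 load 2.6624
8 8 source 2.6656

Γ_L=0.600000, Γ_S=-0.333333; launch V₁=3·50/75=2.000000
k=0 src: V=2.0000
k=1 load: inc=2.000000, refl=2.000000·0.600000=1.2000; V=0.000000+2.000000+1.200000=3.2000
k=2 src: inc=1.200000, refl=1.200000·-0.333333=-0.4000; V=2.000000+1.200000+-0.400000=2.8000
k=3 load: inc=-0.400000, refl=-0.400000·0.600000=-0.2400; V=3.200000+-0.400000+-0.240000=2.5600
k=4 src: inc=-0.240000, refl=-0.240000·-0.333333=0.0800; V=2.800000+-0.240000+0.080000=2.6400
k=5 load: inc=0.080000, refl=0.080000·0.600000=0.0480; V=2.560000+0.080000+0.048000=2.6880
k=6 src: inc=0.048000, refl=0.048000·-0.333333=-0.0160; V=2.640000+0.048000+-0.016000=2.6720
k=7 load: inc=-0.016000, refl=-0.016000·0.600000=-0.0096; V=2.688000+-0.016000+-0.009600=2.6624
k=8 src: inc=-0.009600, refl=-0.009600·-0.333333=0.0032; V=2.672000+-0.009600+0.003200=2.6656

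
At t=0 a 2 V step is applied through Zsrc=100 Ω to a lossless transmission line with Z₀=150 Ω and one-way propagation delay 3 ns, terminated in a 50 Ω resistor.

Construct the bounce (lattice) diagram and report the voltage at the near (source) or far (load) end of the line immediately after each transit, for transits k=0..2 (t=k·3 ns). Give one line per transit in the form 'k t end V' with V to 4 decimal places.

0 0 source 1.2000
1 3 load 0.6000
2 6 source 0.7200

Γ_L=-0.500000, Γ_S=-0.200000; launch V₁=2·150/250=1.200000
k=0 src: V=1.2000
k=1 load: inc=1.200000, refl=1.200000·-0.500000=-0.6000; V=0.000000+1.200000+-0.600000=0.6000
k=2 src: inc=-0.600000, refl=-0.600000·-0.200000=0.1200; V=1.200000+-0.600000+0.120000=0.7200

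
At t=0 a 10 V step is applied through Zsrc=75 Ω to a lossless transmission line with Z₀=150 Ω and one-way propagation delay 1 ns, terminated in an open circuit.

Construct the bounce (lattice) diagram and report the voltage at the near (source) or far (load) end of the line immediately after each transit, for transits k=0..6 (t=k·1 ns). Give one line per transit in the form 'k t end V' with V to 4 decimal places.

0 0 source 6.6667
1 1 load 13.3333
2 2 source 11.1111
3 3 load 8.8889
4 4 source 9.6296
5 5 load 10.3704
6 6 source 10.1235

Γ_L=1.000000, Γ_S=-0.333333; launch V₁=10·150/225=6.666667
k=0 src: V=6.6667
k=1 load: inc=6.666667, refl=6.666667·1.000000=6.6667; V=0.000000+6.666667+6.666667=13.3333
k=2 src: inc=6.666667, refl=6.666667·-0.333333=-2.2222; V=6.666667+6.666667+-2.222222=11.1111
k=3 load: inc=-2.222222, refl=-2.222222·1.000000=-2.2222; V=13.333333+-2.222222+-2.222222=8.8889
k=4 src: inc=-2.222222, refl=-2.222222·-0.333333=0.7407; V=11.111111+-2.222222+0.740741=9.6296
k=5 load: inc=0.740741, refl=0.740741·1.000000=0.7407; V=8.888889+0.740741+0.740741=10.3704
k=6 src: inc=0.740741, refl=0.740741·-0.333333=-0.2469; V=9.629630+0.740741+-0.246914=10.1235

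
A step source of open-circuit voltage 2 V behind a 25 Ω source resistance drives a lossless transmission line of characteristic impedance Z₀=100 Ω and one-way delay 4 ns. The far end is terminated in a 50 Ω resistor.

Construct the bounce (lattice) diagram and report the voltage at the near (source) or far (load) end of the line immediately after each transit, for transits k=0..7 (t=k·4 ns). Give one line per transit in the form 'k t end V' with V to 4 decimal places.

0 0 source 1.6000
1 4 load 1.0667
2 8 source 1.3867
3 12 load 1.2800
4 16 source 1.3440
5 20 load 1.3227
6 24 source 1.3355
7 28 load 1.3312

Γ_L=-0.333333, Γ_S=-0.600000; launch V₁=2·100/125=1.600000
k=0 src: V=1.6000
k=1 load: inc=1.600000, refl=1.600000·-0.333333=-0.5333; V=0.000000+1.600000+-0.533333=1.0667
k=2 src: inc=-0.533333, refl=-0.533333·-0.600000=0.3200; V=1.600000+-0.533333+0.320000=1.3867
k=3 load: inc=0.320000, refl=0.320000·-0.333333=-0.1067; V=1.066667+0.320000+-0.106667=1.2800
k=4 src: inc=-0.106667, refl=-0.106667·-0.600000=0.0640; V=1.386667+-0.106667+0.064000=1.3440
k=5 load: inc=0.064000, refl=0.064000·-0.333333=-0.0213; V=1.280000+0.064000+-0.021333=1.3227
k=6 src: inc=-0.021333, refl=-0.021333·-0.600000=0.0128; V=1.344000+-0.021333+0.012800=1.3355
k=7 load: inc=0.012800, refl=0.012800·-0.333333=-0.0043; V=1.322667+0.012800+-0.004267=1.3312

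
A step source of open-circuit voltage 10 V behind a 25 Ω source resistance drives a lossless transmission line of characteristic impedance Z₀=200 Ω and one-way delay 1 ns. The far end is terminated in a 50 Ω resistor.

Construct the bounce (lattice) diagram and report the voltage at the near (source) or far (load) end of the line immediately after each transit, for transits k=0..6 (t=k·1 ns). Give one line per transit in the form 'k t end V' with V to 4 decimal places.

Γ_L=-0.600000, Γ_S=-0.777778; launch V₁=10·200/225=8.888889
k=0 src: V=8.8889
k=1 load: inc=8.888889, refl=8.888889·-0.600000=-5.3333; V=0.000000+8.888889+-5.333333=3.5556
k=2 src: inc=-5.333333, refl=-5.333333·-0.777778=4.1481; V=8.888889+-5.333333+4.148148=7.7037
k=3 load: inc=4.148148, refl=4.148148·-0.600000=-2.4889; V=3.555556+4.148148+-2.488889=5.2148
k=4 src: inc=-2.488889, refl=-2.488889·-0.777778=1.9358; V=7.703704+-2.488889+1.935802=7.1506
k=5 load: inc=1.935802, refl=1.935802·-0.600000=-1.1615; V=5.214815+1.935802+-1.161481=5.9891
k=6 src: inc=-1.161481, refl=-1.161481·-0.777778=0.9034; V=7.150617+-1.161481+0.903374=6.8925

0 0 source 8.8889
1 1 load 3.5556
2 2 source 7.7037
3 3 load 5.2148
4 4 source 7.1506
5 5 load 5.9891
6 6 source 6.8925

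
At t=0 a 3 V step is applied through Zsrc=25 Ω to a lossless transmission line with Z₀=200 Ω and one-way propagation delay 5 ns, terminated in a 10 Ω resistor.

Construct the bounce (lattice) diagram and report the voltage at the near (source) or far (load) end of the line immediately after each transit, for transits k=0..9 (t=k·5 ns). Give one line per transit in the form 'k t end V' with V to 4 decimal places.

0 0 source 2.6667
1 5 load 0.2540
2 10 source 2.1305
3 15 load 0.4327
4 20 source 1.7532
5 25 load 0.5585
6 30 source 1.4877
7 35 load 0.6470
8 40 source 1.3009
9 45 load 0.7092

Γ_L=-0.904762, Γ_S=-0.777778; launch V₁=3·200/225=2.666667
k=0 src: V=2.6667
k=1 load: inc=2.666667, refl=2.666667·-0.904762=-2.4127; V=0.000000+2.666667+-2.412698=0.2540
k=2 src: inc=-2.412698, refl=-2.412698·-0.777778=1.8765; V=2.666667+-2.412698+1.876543=2.1305
k=3 load: inc=1.876543, refl=1.876543·-0.904762=-1.6978; V=0.253968+1.876543+-1.697825=0.4327
k=4 src: inc=-1.697825, refl=-1.697825·-0.777778=1.3205; V=2.130511+-1.697825+1.320530=1.7532
k=5 load: inc=1.320530, refl=1.320530·-0.904762=-1.1948; V=0.432687+1.320530+-1.194766=0.5585
k=6 src: inc=-1.194766, refl=-1.194766·-0.777778=0.9293; V=1.753217+-1.194766+0.929262=1.4877
k=7 load: inc=0.929262, refl=0.929262·-0.904762=-0.8408; V=0.558451+0.929262+-0.840761=0.6470
k=8 src: inc=-0.840761, refl=-0.840761·-0.777778=0.6539; V=1.487714+-0.840761+0.653925=1.3009
k=9 load: inc=0.653925, refl=0.653925·-0.904762=-0.5916; V=0.646953+0.653925+-0.591647=0.7092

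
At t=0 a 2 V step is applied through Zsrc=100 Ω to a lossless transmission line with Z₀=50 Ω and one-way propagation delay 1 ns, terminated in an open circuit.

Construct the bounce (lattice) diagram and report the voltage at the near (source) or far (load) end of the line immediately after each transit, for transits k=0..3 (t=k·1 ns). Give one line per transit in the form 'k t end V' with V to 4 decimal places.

0 0 source 0.6667
1 1 load 1.3333
2 2 source 1.5556
3 3 load 1.7778

Γ_L=1.000000, Γ_S=0.333333; launch V₁=2·50/150=0.666667
k=0 src: V=0.6667
k=1 load: inc=0.666667, refl=0.666667·1.000000=0.6667; V=0.000000+0.666667+0.666667=1.3333
k=2 src: inc=0.666667, refl=0.666667·0.333333=0.2222; V=0.666667+0.666667+0.222222=1.5556
k=3 load: inc=0.222222, refl=0.222222·1.000000=0.2222; V=1.333333+0.222222+0.222222=1.7778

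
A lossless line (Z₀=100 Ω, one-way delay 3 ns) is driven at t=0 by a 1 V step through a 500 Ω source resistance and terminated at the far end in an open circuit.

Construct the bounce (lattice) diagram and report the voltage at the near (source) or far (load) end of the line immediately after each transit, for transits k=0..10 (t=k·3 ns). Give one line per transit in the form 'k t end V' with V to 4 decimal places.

Γ_L=1.000000, Γ_S=0.666667; launch V₁=1·100/600=0.166667
k=0 src: V=0.1667
k=1 load: inc=0.166667, refl=0.166667·1.000000=0.1667; V=0.000000+0.166667+0.166667=0.3333
k=2 src: inc=0.166667, refl=0.166667·0.666667=0.1111; V=0.166667+0.166667+0.111111=0.4444
k=3 load: inc=0.111111, refl=0.111111·1.000000=0.1111; V=0.333333+0.111111+0.111111=0.5556
k=4 src: inc=0.111111, refl=0.111111·0.666667=0.0741; V=0.444444+0.111111+0.074074=0.6296
k=5 load: inc=0.074074, refl=0.074074·1.000000=0.0741; V=0.555556+0.074074+0.074074=0.7037
k=6 src: inc=0.074074, refl=0.074074·0.666667=0.0494; V=0.629630+0.074074+0.049383=0.7531
k=7 load: inc=0.049383, refl=0.049383·1.000000=0.0494; V=0.703704+0.049383+0.049383=0.8025
k=8 src: inc=0.049383, refl=0.049383·0.666667=0.0329; V=0.753086+0.049383+0.032922=0.8354
k=9 load: inc=0.032922, refl=0.032922·1.000000=0.0329; V=0.802469+0.032922+0.032922=0.8683
k=10 src: inc=0.032922, refl=0.032922·0.666667=0.0219; V=0.835391+0.032922+0.021948=0.8903

0 0 source 0.1667
1 3 load 0.3333
2 6 source 0.4444
3 9 load 0.5556
4 12 source 0.6296
5 15 load 0.7037
6 18 source 0.7531
7 21 load 0.8025
8 24 source 0.8354
9 27 load 0.8683
10 30 source 0.8903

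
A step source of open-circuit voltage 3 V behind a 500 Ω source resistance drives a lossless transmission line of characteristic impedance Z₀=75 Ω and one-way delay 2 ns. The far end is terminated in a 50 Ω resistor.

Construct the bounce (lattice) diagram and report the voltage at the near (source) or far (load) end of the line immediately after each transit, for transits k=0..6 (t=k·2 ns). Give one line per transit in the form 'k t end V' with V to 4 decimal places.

Γ_L=-0.200000, Γ_S=0.739130; launch V₁=3·75/575=0.391304
k=0 src: V=0.3913
k=1 load: inc=0.391304, refl=0.391304·-0.200000=-0.0783; V=0.000000+0.391304+-0.078261=0.3130
k=2 src: inc=-0.078261, refl=-0.078261·0.739130=-0.0578; V=0.391304+-0.078261+-0.057845=0.2552
k=3 load: inc=-0.057845, refl=-0.057845·-0.200000=0.0116; V=0.313043+-0.057845+0.011569=0.2668
k=4 src: inc=0.011569, refl=0.011569·0.739130=0.0086; V=0.255198+0.011569+0.008551=0.2753
k=5 load: inc=0.008551, refl=0.008551·-0.200000=-0.0017; V=0.266767+0.008551+-0.001710=0.2736
k=6 src: inc=-0.001710, refl=-0.001710·0.739130=-0.0013; V=0.275318+-0.001710+-0.001264=0.2723

0 0 source 0.3913
1 2 load 0.3130
2 4 source 0.2552
3 6 load 0.2668
4 8 source 0.2753
5 10 load 0.2736
6 12 source 0.2723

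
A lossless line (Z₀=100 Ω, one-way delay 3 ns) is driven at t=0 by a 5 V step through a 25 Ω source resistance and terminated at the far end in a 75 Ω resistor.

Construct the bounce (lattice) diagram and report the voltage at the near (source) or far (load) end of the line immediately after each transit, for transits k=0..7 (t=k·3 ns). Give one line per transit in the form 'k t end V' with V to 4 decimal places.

Γ_L=-0.142857, Γ_S=-0.600000; launch V₁=5·100/125=4.000000
k=0 src: V=4.0000
k=1 load: inc=4.000000, refl=4.000000·-0.142857=-0.5714; V=0.000000+4.000000+-0.571429=3.4286
k=2 src: inc=-0.571429, refl=-0.571429·-0.600000=0.3429; V=4.000000+-0.571429+0.342857=3.7714
k=3 load: inc=0.342857, refl=0.342857·-0.142857=-0.0490; V=3.428571+0.342857+-0.048980=3.7224
k=4 src: inc=-0.048980, refl=-0.048980·-0.600000=0.0294; V=3.771429+-0.048980+0.029388=3.7518
k=5 load: inc=0.029388, refl=0.029388·-0.142857=-0.0042; V=3.722449+0.029388+-0.004198=3.7476
k=6 src: inc=-0.004198, refl=-0.004198·-0.600000=0.0025; V=3.751837+-0.004198+0.002519=3.7502
k=7 load: inc=0.002519, refl=0.002519·-0.142857=-0.0004; V=3.747638+0.002519+-0.000360=3.7498

0 0 source 4.0000
1 3 load 3.4286
2 6 source 3.7714
3 9 load 3.7224
4 12 source 3.7518
5 15 load 3.7476
6 18 source 3.7502
7 21 load 3.7498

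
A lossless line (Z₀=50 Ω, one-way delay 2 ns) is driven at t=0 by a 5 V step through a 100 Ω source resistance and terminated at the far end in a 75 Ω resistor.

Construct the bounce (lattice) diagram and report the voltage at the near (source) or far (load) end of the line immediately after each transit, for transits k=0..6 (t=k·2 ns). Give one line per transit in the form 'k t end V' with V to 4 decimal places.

Γ_L=0.200000, Γ_S=0.333333; launch V₁=5·50/150=1.666667
k=0 src: V=1.6667
k=1 load: inc=1.666667, refl=1.666667·0.200000=0.3333; V=0.000000+1.666667+0.333333=2.0000
k=2 src: inc=0.333333, refl=0.333333·0.333333=0.1111; V=1.666667+0.333333+0.111111=2.1111
k=3 load: inc=0.111111, refl=0.111111·0.200000=0.0222; V=2.000000+0.111111+0.022222=2.1333
k=4 src: inc=0.022222, refl=0.022222·0.333333=0.0074; V=2.111111+0.022222+0.007407=2.1407
k=5 load: inc=0.007407, refl=0.007407·0.200000=0.0015; V=2.133333+0.007407+0.001481=2.1422
k=6 src: inc=0.001481, refl=0.001481·0.333333=0.0005; V=2.140741+0.001481+0.000494=2.1427

0 0 source 1.6667
1 2 load 2.0000
2 4 source 2.1111
3 6 load 2.1333
4 8 source 2.1407
5 10 load 2.1422
6 12 source 2.1427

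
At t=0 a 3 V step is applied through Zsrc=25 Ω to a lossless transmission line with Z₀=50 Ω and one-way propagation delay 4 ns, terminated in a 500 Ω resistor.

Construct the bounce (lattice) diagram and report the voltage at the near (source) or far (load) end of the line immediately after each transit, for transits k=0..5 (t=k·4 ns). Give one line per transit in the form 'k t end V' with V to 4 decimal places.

Γ_L=0.818182, Γ_S=-0.333333; launch V₁=3·50/75=2.000000
k=0 src: V=2.0000
k=1 load: inc=2.000000, refl=2.000000·0.818182=1.6364; V=0.000000+2.000000+1.636364=3.6364
k=2 src: inc=1.636364, refl=1.636364·-0.333333=-0.5455; V=2.000000+1.636364+-0.545455=3.0909
k=3 load: inc=-0.545455, refl=-0.545455·0.818182=-0.4463; V=3.636364+-0.545455+-0.446281=2.6446
k=4 src: inc=-0.446281, refl=-0.446281·-0.333333=0.1488; V=3.090909+-0.446281+0.148760=2.7934
k=5 load: inc=0.148760, refl=0.148760·0.818182=0.1217; V=2.644628+0.148760+0.121713=2.9151

0 0 source 2.0000
1 4 load 3.6364
2 8 source 3.0909
3 12 load 2.6446
4 16 source 2.7934
5 20 load 2.9151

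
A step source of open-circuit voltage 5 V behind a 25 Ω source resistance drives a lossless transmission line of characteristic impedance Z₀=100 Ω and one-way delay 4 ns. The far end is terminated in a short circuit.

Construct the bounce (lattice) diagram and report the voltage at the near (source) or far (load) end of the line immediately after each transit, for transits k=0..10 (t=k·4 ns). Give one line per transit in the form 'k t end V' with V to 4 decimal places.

Γ_L=-1.000000, Γ_S=-0.600000; launch V₁=5·100/125=4.000000
k=0 src: V=4.0000
k=1 load: inc=4.000000, refl=4.000000·-1.000000=-4.0000; V=0.000000+4.000000+-4.000000=0.0000
k=2 src: inc=-4.000000, refl=-4.000000·-0.600000=2.4000; V=4.000000+-4.000000+2.400000=2.4000
k=3 load: inc=2.400000, refl=2.400000·-1.000000=-2.4000; V=0.000000+2.400000+-2.400000=0.0000
k=4 src: inc=-2.400000, refl=-2.400000·-0.600000=1.4400; V=2.400000+-2.400000+1.440000=1.4400
k=5 load: inc=1.440000, refl=1.440000·-1.000000=-1.4400; V=0.000000+1.440000+-1.440000=0.0000
k=6 src: inc=-1.440000, refl=-1.440000·-0.600000=0.8640; V=1.440000+-1.440000+0.864000=0.8640
k=7 load: inc=0.864000, refl=0.864000·-1.000000=-0.8640; V=0.000000+0.864000+-0.864000=0.0000
k=8 src: inc=-0.864000, refl=-0.864000·-0.600000=0.5184; V=0.864000+-0.864000+0.518400=0.5184
k=9 load: inc=0.518400, refl=0.518400·-1.000000=-0.5184; V=0.000000+0.518400+-0.518400=0.0000
k=10 src: inc=-0.518400, refl=-0.518400·-0.600000=0.3110; V=0.518400+-0.518400+0.311040=0.3110

0 0 source 4.0000
1 4 load 0.0000
2 8 source 2.4000
3 12 load 0.0000
4 16 source 1.4400
5 20 load 0.0000
6 24 source 0.8640
7 28 load 0.0000
8 32 source 0.5184
9 36 load 0.0000
10 40 source 0.3110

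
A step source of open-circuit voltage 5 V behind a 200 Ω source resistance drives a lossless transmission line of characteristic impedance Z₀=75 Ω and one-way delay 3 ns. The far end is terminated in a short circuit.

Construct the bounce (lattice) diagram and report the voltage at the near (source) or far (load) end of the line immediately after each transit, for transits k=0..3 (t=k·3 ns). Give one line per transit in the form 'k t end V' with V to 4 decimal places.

Γ_L=-1.000000, Γ_S=0.454545; launch V₁=5·75/275=1.363636
k=0 src: V=1.3636
k=1 load: inc=1.363636, refl=1.363636·-1.000000=-1.3636; V=0.000000+1.363636+-1.363636=0.0000
k=2 src: inc=-1.363636, refl=-1.363636·0.454545=-0.6198; V=1.363636+-1.363636+-0.619835=-0.6198
k=3 load: inc=-0.619835, refl=-0.619835·-1.000000=0.6198; V=0.000000+-0.619835+0.619835=0.0000

0 0 source 1.3636
1 3 load 0.0000
2 6 source -0.6198
3 9 load 0.0000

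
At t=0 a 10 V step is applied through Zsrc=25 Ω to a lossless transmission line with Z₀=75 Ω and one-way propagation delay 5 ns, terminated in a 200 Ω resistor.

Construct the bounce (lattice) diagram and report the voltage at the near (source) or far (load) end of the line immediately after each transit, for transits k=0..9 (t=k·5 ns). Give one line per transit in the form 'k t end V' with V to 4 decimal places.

0 0 source 7.5000
1 5 load 10.9091
2 10 source 9.2045
3 15 load 8.4298
4 20 source 8.8171
5 25 load 8.9932
6 30 source 8.9052
7 35 load 8.8652
8 40 source 8.8852
9 45 load 8.8943

Γ_L=0.454545, Γ_S=-0.500000; launch V₁=10·75/100=7.500000
k=0 src: V=7.5000
k=1 load: inc=7.500000, refl=7.500000·0.454545=3.4091; V=0.000000+7.500000+3.409091=10.9091
k=2 src: inc=3.409091, refl=3.409091·-0.500000=-1.7045; V=7.500000+3.409091+-1.704545=9.2045
k=3 load: inc=-1.704545, refl=-1.704545·0.454545=-0.7748; V=10.909091+-1.704545+-0.774793=8.4298
k=4 src: inc=-0.774793, refl=-0.774793·-0.500000=0.3874; V=9.204545+-0.774793+0.387397=8.8171
k=5 load: inc=0.387397, refl=0.387397·0.454545=0.1761; V=8.429752+0.387397+0.176089=8.9932
k=6 src: inc=0.176089, refl=0.176089·-0.500000=-0.0880; V=8.817149+0.176089+-0.088045=8.9052
k=7 load: inc=-0.088045, refl=-0.088045·0.454545=-0.0400; V=8.993238+-0.088045+-0.040020=8.8652
k=8 src: inc=-0.040020, refl=-0.040020·-0.500000=0.0200; V=8.905193+-0.040020+0.020010=8.8852
k=9 load: inc=0.020010, refl=0.020010·0.454545=0.0091; V=8.865173+0.020010+0.009096=8.8943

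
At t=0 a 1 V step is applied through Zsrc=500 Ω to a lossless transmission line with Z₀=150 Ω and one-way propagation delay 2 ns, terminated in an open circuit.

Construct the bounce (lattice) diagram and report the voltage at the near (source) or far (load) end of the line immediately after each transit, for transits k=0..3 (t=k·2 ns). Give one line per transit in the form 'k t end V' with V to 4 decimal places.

0 0 source 0.2308
1 2 load 0.4615
2 4 source 0.5858
3 6 load 0.7101

Γ_L=1.000000, Γ_S=0.538462; launch V₁=1·150/650=0.230769
k=0 src: V=0.2308
k=1 load: inc=0.230769, refl=0.230769·1.000000=0.2308; V=0.000000+0.230769+0.230769=0.4615
k=2 src: inc=0.230769, refl=0.230769·0.538462=0.1243; V=0.230769+0.230769+0.124260=0.5858
k=3 load: inc=0.124260, refl=0.124260·1.000000=0.1243; V=0.461538+0.124260+0.124260=0.7101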